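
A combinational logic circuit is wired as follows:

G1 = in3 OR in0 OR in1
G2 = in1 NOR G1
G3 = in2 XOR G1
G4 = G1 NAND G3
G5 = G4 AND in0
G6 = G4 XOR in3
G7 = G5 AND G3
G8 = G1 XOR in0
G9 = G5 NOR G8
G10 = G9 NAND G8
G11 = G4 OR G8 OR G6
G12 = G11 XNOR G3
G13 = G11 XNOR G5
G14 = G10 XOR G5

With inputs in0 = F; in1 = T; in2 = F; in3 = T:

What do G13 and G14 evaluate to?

G1 = in3 OR in0 OR in1 = T OR F OR T = T
G3 = in2 XOR G1 = F XOR T = T
G4 = G1 NAND G3 = T NAND T = F
G5 = G4 AND in0 = F AND F = F
G6 = G4 XOR in3 = F XOR T = T
G8 = G1 XOR in0 = T XOR F = T
G9 = G5 NOR G8 = F NOR T = F
G10 = G9 NAND G8 = F NAND T = T
G11 = G4 OR G8 OR G6 = F OR T OR T = T
G13 = G11 XNOR G5 = T XNOR F = F
G14 = G10 XOR G5 = T XOR F = T

G13 = F  G14 = T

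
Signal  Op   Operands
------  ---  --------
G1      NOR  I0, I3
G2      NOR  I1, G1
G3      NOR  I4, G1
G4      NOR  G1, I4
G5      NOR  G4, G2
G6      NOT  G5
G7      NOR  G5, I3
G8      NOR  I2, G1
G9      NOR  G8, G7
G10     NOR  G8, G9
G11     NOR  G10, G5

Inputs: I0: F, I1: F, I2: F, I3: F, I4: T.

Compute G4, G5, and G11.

G4 = F, G5 = T, G11 = F

G1 = I0 NOR I3 = F NOR F = T
G2 = I1 NOR G1 = F NOR T = F
G4 = G1 NOR I4 = T NOR T = F
G5 = G4 NOR G2 = F NOR F = T
G7 = G5 NOR I3 = T NOR F = F
G8 = I2 NOR G1 = F NOR T = F
G9 = G8 NOR G7 = F NOR F = T
G10 = G8 NOR G9 = F NOR T = F
G11 = G10 NOR G5 = F NOR T = F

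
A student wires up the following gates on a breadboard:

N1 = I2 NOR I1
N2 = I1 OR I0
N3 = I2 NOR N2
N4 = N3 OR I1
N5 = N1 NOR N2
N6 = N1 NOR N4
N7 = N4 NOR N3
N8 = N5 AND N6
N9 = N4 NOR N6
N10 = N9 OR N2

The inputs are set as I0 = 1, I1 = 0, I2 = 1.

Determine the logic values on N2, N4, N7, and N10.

N2 = 1, N4 = 0, N7 = 1, N10 = 1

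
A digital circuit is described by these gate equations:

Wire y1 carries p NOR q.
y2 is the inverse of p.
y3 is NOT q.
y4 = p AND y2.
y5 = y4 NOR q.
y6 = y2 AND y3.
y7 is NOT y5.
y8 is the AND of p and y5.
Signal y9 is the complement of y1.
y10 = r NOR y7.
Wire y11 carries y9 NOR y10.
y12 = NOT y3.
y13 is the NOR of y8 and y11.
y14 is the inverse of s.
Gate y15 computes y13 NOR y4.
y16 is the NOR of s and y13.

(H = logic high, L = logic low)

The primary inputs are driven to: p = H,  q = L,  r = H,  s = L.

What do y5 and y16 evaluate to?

y1 = p NOR q = H NOR L = L
y2 = NOT p = NOT H = L
y4 = p AND y2 = H AND L = L
y5 = y4 NOR q = L NOR L = H
y7 = NOT y5 = NOT H = L
y8 = p AND y5 = H AND H = H
y9 = NOT y1 = NOT L = H
y10 = r NOR y7 = H NOR L = L
y11 = y9 NOR y10 = H NOR L = L
y13 = y8 NOR y11 = H NOR L = L
y16 = s NOR y13 = L NOR L = H

y5 = H; y16 = H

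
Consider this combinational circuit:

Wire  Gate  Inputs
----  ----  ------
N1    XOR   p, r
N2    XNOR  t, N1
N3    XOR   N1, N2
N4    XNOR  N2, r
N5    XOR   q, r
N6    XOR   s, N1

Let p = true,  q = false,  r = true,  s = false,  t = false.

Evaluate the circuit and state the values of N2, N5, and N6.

N2 = true, N5 = true, N6 = false

N1 = p XOR r = true XOR true = false
N2 = t XNOR N1 = false XNOR false = true
N5 = q XOR r = false XOR true = true
N6 = s XOR N1 = false XOR false = false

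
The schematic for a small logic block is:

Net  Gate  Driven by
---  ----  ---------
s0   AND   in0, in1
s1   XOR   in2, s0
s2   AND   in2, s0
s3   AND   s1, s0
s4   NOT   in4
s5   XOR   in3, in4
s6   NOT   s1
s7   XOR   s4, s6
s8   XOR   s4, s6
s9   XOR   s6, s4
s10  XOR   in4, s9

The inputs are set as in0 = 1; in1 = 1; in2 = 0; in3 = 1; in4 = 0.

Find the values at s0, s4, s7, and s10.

s0 = in0 AND in1 = 1 AND 1 = 1
s1 = in2 XOR s0 = 0 XOR 1 = 1
s4 = NOT in4 = NOT 0 = 1
s6 = NOT s1 = NOT 1 = 0
s7 = s4 XOR s6 = 1 XOR 0 = 1
s9 = s6 XOR s4 = 0 XOR 1 = 1
s10 = in4 XOR s9 = 0 XOR 1 = 1

s0 = 1, s4 = 1, s7 = 1, s10 = 1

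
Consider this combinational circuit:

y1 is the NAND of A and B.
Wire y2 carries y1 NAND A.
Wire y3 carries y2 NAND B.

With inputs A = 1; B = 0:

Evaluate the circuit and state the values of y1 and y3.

y1 = 1, y3 = 1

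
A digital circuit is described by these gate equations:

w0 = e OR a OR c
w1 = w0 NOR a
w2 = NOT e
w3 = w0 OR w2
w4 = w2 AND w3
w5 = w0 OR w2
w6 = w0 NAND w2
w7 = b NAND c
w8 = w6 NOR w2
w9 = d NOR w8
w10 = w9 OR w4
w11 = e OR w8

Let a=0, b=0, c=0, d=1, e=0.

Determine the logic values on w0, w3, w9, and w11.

w0 = 0, w3 = 1, w9 = 0, w11 = 0

w0 = e OR a OR c = 0 OR 0 OR 0 = 0
w2 = NOT e = NOT 0 = 1
w3 = w0 OR w2 = 0 OR 1 = 1
w6 = w0 NAND w2 = 0 NAND 1 = 1
w8 = w6 NOR w2 = 1 NOR 1 = 0
w9 = d NOR w8 = 1 NOR 0 = 0
w11 = e OR w8 = 0 OR 0 = 0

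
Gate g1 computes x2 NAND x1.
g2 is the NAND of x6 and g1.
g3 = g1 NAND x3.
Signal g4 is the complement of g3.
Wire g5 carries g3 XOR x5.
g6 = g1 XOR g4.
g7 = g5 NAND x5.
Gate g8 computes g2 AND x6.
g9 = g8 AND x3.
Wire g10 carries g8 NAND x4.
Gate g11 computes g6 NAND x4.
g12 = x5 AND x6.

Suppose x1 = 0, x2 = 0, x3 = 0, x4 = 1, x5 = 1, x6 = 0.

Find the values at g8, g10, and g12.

g8 = 0, g10 = 1, g12 = 0

g1 = x2 NAND x1 = 0 NAND 0 = 1
g2 = x6 NAND g1 = 0 NAND 1 = 1
g8 = g2 AND x6 = 1 AND 0 = 0
g10 = g8 NAND x4 = 0 NAND 1 = 1
g12 = x5 AND x6 = 1 AND 0 = 0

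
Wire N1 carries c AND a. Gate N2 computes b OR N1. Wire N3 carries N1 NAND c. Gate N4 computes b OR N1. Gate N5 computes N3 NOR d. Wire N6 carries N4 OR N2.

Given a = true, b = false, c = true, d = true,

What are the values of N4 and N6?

N1 = c AND a = true AND true = true
N2 = b OR N1 = false OR true = true
N4 = b OR N1 = false OR true = true
N6 = N4 OR N2 = true OR true = true

N4 = true  N6 = true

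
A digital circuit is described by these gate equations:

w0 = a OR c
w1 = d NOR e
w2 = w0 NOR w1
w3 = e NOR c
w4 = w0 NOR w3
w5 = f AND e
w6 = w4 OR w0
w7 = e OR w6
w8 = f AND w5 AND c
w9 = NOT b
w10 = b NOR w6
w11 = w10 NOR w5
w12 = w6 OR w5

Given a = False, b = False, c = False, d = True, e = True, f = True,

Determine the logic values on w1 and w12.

w1 = False, w12 = True

w0 = a OR c = False OR False = False
w1 = d NOR e = True NOR True = False
w3 = e NOR c = True NOR False = False
w4 = w0 NOR w3 = False NOR False = True
w5 = f AND e = True AND True = True
w6 = w4 OR w0 = True OR False = True
w12 = w6 OR w5 = True OR True = True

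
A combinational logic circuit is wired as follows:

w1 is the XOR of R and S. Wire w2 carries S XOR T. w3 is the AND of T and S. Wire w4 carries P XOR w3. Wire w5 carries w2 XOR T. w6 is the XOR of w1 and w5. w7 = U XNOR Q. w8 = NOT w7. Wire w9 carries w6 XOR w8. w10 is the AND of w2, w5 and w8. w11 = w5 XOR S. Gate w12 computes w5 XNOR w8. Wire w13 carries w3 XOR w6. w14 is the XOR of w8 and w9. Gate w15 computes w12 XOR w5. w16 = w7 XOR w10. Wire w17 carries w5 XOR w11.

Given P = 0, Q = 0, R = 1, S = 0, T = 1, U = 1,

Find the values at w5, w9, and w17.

w5 = 0  w9 = 0  w17 = 0

w1 = R XOR S = 1 XOR 0 = 1
w2 = S XOR T = 0 XOR 1 = 1
w5 = w2 XOR T = 1 XOR 1 = 0
w6 = w1 XOR w5 = 1 XOR 0 = 1
w7 = U XNOR Q = 1 XNOR 0 = 0
w8 = NOT w7 = NOT 0 = 1
w9 = w6 XOR w8 = 1 XOR 1 = 0
w11 = w5 XOR S = 0 XOR 0 = 0
w17 = w5 XOR w11 = 0 XOR 0 = 0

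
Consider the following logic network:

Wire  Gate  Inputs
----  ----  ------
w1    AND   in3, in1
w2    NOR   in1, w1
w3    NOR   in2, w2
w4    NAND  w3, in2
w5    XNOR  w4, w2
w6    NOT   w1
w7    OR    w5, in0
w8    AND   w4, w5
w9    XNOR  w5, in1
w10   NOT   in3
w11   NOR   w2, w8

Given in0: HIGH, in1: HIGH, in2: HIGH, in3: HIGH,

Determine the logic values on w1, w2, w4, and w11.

w1 = HIGH, w2 = LOW, w4 = HIGH, w11 = HIGH

w1 = in3 AND in1 = HIGH AND HIGH = HIGH
w2 = in1 NOR w1 = HIGH NOR HIGH = LOW
w3 = in2 NOR w2 = HIGH NOR LOW = LOW
w4 = w3 NAND in2 = LOW NAND HIGH = HIGH
w5 = w4 XNOR w2 = HIGH XNOR LOW = LOW
w8 = w4 AND w5 = HIGH AND LOW = LOW
w11 = w2 NOR w8 = LOW NOR LOW = HIGH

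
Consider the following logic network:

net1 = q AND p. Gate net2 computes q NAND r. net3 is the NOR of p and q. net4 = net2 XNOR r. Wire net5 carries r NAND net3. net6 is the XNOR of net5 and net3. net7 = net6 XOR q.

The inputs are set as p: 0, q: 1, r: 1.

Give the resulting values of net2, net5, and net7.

net2 = 0  net5 = 1  net7 = 1

net2 = q NAND r = 1 NAND 1 = 0
net3 = p NOR q = 0 NOR 1 = 0
net5 = r NAND net3 = 1 NAND 0 = 1
net6 = net5 XNOR net3 = 1 XNOR 0 = 0
net7 = net6 XOR q = 0 XOR 1 = 1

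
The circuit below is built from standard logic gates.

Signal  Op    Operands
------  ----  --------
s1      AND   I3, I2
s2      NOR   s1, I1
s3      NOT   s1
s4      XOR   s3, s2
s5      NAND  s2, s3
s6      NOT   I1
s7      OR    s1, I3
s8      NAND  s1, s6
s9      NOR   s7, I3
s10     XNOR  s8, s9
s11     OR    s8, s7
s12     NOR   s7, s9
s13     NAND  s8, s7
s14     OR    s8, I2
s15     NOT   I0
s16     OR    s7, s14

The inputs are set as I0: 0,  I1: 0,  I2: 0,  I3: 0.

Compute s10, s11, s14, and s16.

s10 = 1, s11 = 1, s14 = 1, s16 = 1

s1 = I3 AND I2 = 0 AND 0 = 0
s6 = NOT I1 = NOT 0 = 1
s7 = s1 OR I3 = 0 OR 0 = 0
s8 = s1 NAND s6 = 0 NAND 1 = 1
s9 = s7 NOR I3 = 0 NOR 0 = 1
s10 = s8 XNOR s9 = 1 XNOR 1 = 1
s11 = s8 OR s7 = 1 OR 0 = 1
s14 = s8 OR I2 = 1 OR 0 = 1
s16 = s7 OR s14 = 0 OR 1 = 1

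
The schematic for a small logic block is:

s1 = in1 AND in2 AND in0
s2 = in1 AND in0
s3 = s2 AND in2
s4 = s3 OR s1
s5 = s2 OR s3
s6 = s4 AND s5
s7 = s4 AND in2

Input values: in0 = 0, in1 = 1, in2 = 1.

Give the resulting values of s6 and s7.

s6 = 0, s7 = 0

s1 = in1 AND in2 AND in0 = 1 AND 1 AND 0 = 0
s2 = in1 AND in0 = 1 AND 0 = 0
s3 = s2 AND in2 = 0 AND 1 = 0
s4 = s3 OR s1 = 0 OR 0 = 0
s5 = s2 OR s3 = 0 OR 0 = 0
s6 = s4 AND s5 = 0 AND 0 = 0
s7 = s4 AND in2 = 0 AND 1 = 0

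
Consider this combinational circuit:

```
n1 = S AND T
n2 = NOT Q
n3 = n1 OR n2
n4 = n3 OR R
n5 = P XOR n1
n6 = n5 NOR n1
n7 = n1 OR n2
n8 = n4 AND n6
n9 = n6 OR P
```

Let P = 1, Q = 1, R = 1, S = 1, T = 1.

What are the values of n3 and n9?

n1 = S AND T = 1 AND 1 = 1
n2 = NOT Q = NOT 1 = 0
n3 = n1 OR n2 = 1 OR 0 = 1
n5 = P XOR n1 = 1 XOR 1 = 0
n6 = n5 NOR n1 = 0 NOR 1 = 0
n9 = n6 OR P = 0 OR 1 = 1

n3 = 1, n9 = 1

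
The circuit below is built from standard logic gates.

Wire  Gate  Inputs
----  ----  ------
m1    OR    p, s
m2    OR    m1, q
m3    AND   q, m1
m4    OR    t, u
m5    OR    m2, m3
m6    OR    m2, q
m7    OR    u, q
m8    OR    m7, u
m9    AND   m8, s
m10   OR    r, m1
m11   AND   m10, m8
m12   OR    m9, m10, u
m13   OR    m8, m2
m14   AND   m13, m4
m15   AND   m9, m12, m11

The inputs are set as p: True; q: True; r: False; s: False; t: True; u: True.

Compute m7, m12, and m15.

m7 = True  m12 = True  m15 = False

m1 = p OR s = True OR False = True
m7 = u OR q = True OR True = True
m8 = m7 OR u = True OR True = True
m9 = m8 AND s = True AND False = False
m10 = r OR m1 = False OR True = True
m11 = m10 AND m8 = True AND True = True
m12 = m9 OR m10 OR u = False OR True OR True = True
m15 = m9 AND m12 AND m11 = False AND True AND True = False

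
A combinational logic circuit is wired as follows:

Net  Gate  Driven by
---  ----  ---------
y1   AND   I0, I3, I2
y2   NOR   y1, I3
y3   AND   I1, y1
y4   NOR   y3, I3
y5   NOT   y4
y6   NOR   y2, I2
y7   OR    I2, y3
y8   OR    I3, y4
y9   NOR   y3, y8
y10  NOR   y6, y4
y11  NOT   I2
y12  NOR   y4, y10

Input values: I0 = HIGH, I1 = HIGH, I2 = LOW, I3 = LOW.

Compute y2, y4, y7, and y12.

y1 = I0 AND I3 AND I2 = HIGH AND LOW AND LOW = LOW
y2 = y1 NOR I3 = LOW NOR LOW = HIGH
y3 = I1 AND y1 = HIGH AND LOW = LOW
y4 = y3 NOR I3 = LOW NOR LOW = HIGH
y6 = y2 NOR I2 = HIGH NOR LOW = LOW
y7 = I2 OR y3 = LOW OR LOW = LOW
y10 = y6 NOR y4 = LOW NOR HIGH = LOW
y12 = y4 NOR y10 = HIGH NOR LOW = LOW

y2 = HIGH, y4 = HIGH, y7 = LOW, y12 = LOW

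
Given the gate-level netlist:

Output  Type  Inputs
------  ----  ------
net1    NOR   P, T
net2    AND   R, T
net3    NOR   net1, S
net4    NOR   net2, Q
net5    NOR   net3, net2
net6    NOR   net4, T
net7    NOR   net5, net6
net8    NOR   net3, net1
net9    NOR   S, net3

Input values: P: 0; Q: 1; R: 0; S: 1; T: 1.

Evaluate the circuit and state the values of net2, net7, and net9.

net1 = P NOR T = 0 NOR 1 = 0
net2 = R AND T = 0 AND 1 = 0
net3 = net1 NOR S = 0 NOR 1 = 0
net4 = net2 NOR Q = 0 NOR 1 = 0
net5 = net3 NOR net2 = 0 NOR 0 = 1
net6 = net4 NOR T = 0 NOR 1 = 0
net7 = net5 NOR net6 = 1 NOR 0 = 0
net9 = S NOR net3 = 1 NOR 0 = 0

net2 = 0  net7 = 0  net9 = 0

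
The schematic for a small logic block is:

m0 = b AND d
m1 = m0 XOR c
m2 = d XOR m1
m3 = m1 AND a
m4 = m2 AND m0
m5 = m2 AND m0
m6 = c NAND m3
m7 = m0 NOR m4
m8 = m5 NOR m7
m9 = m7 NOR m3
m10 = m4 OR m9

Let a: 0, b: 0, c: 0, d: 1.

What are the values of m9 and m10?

m9 = 0, m10 = 0

m0 = b AND d = 0 AND 1 = 0
m1 = m0 XOR c = 0 XOR 0 = 0
m2 = d XOR m1 = 1 XOR 0 = 1
m3 = m1 AND a = 0 AND 0 = 0
m4 = m2 AND m0 = 1 AND 0 = 0
m7 = m0 NOR m4 = 0 NOR 0 = 1
m9 = m7 NOR m3 = 1 NOR 0 = 0
m10 = m4 OR m9 = 0 OR 0 = 0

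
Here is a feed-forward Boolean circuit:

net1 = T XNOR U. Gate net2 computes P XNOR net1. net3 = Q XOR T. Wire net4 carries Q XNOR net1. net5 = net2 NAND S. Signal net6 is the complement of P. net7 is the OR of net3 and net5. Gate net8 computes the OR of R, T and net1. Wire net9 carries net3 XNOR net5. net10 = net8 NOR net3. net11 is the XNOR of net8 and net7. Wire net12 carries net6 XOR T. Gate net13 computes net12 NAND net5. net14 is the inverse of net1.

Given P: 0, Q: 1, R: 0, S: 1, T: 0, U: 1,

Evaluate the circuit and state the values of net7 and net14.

net1 = T XNOR U = 0 XNOR 1 = 0
net2 = P XNOR net1 = 0 XNOR 0 = 1
net3 = Q XOR T = 1 XOR 0 = 1
net5 = net2 NAND S = 1 NAND 1 = 0
net7 = net3 OR net5 = 1 OR 0 = 1
net14 = NOT net1 = NOT 0 = 1

net7 = 1; net14 = 1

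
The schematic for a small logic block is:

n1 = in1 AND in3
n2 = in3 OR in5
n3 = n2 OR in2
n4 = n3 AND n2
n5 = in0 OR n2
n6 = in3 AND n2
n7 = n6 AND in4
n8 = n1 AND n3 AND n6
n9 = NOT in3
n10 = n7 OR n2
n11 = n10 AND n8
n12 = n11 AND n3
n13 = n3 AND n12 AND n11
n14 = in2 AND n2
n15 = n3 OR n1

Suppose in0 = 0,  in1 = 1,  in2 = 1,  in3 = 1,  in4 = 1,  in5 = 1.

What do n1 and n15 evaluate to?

n1 = in1 AND in3 = 1 AND 1 = 1
n2 = in3 OR in5 = 1 OR 1 = 1
n3 = n2 OR in2 = 1 OR 1 = 1
n15 = n3 OR n1 = 1 OR 1 = 1

n1 = 1, n15 = 1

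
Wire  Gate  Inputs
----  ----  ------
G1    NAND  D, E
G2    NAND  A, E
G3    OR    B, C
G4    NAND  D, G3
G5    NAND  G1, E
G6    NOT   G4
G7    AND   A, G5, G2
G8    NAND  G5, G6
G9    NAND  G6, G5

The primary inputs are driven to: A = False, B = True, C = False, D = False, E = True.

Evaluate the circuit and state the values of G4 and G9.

G1 = D NAND E = False NAND True = True
G3 = B OR C = True OR False = True
G4 = D NAND G3 = False NAND True = True
G5 = G1 NAND E = True NAND True = False
G6 = NOT G4 = NOT True = False
G9 = G6 NAND G5 = False NAND False = True

G4 = True, G9 = True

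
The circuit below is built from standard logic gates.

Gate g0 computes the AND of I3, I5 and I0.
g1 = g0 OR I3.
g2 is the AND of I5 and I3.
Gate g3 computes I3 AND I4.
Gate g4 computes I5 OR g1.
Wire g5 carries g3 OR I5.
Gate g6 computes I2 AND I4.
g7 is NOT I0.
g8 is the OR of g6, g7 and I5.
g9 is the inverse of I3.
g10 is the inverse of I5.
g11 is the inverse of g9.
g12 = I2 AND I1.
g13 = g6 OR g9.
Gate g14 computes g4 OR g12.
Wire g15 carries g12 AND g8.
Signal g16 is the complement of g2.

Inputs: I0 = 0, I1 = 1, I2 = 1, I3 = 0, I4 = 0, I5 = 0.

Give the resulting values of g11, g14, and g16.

g11 = 0, g14 = 1, g16 = 1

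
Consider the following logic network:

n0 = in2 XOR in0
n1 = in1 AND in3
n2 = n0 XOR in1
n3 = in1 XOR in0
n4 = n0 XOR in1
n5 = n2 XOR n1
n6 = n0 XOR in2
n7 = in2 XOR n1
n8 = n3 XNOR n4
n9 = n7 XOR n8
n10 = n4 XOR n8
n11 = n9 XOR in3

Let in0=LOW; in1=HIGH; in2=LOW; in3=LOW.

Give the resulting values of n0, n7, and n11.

n0 = LOW  n7 = LOW  n11 = HIGH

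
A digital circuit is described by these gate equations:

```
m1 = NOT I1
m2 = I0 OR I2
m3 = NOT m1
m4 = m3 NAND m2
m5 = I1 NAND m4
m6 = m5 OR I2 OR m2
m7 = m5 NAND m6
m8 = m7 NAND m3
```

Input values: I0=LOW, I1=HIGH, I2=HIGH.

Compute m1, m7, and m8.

m1 = LOW; m7 = LOW; m8 = HIGH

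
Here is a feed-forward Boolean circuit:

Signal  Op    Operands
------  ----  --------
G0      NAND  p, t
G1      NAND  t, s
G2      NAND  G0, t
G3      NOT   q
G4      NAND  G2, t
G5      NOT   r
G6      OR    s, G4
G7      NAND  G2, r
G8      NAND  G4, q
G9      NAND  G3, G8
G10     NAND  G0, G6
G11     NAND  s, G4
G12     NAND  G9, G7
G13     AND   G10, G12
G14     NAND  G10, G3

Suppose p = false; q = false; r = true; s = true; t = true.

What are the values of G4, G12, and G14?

G0 = p NAND t = false NAND true = true
G2 = G0 NAND t = true NAND true = false
G3 = NOT q = NOT false = true
G4 = G2 NAND t = false NAND true = true
G6 = s OR G4 = true OR true = true
G7 = G2 NAND r = false NAND true = true
G8 = G4 NAND q = true NAND false = true
G9 = G3 NAND G8 = true NAND true = false
G10 = G0 NAND G6 = true NAND true = false
G12 = G9 NAND G7 = false NAND true = true
G14 = G10 NAND G3 = false NAND true = true

G4 = true, G12 = true, G14 = true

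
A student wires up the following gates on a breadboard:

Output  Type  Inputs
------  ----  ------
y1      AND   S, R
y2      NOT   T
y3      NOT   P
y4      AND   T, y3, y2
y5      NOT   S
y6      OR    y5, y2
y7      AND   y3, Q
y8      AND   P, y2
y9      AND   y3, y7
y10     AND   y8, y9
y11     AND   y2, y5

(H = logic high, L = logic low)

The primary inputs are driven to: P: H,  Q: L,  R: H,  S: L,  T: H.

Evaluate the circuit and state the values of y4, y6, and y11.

y4 = L; y6 = H; y11 = L

y2 = NOT T = NOT H = L
y3 = NOT P = NOT H = L
y4 = T AND y3 AND y2 = H AND L AND L = L
y5 = NOT S = NOT L = H
y6 = y5 OR y2 = H OR L = H
y11 = y2 AND y5 = L AND H = L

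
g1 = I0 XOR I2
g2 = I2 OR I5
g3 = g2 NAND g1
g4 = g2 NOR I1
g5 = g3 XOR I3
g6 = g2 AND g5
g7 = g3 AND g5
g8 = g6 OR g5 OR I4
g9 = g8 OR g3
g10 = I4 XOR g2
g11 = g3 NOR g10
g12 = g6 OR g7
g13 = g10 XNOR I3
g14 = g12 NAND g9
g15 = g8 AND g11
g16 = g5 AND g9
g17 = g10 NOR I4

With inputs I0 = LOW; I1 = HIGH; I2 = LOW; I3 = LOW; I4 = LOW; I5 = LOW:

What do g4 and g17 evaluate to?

g4 = LOW; g17 = HIGH

g2 = I2 OR I5 = LOW OR LOW = LOW
g4 = g2 NOR I1 = LOW NOR HIGH = LOW
g10 = I4 XOR g2 = LOW XOR LOW = LOW
g17 = g10 NOR I4 = LOW NOR LOW = HIGH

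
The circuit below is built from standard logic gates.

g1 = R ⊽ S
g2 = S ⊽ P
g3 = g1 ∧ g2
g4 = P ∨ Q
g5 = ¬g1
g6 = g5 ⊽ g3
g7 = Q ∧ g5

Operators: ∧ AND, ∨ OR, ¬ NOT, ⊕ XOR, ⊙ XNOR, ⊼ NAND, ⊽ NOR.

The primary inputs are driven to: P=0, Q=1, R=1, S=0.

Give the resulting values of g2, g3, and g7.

g2 = 1, g3 = 0, g7 = 1

g1 = R NOR S = 1 NOR 0 = 0
g2 = S NOR P = 0 NOR 0 = 1
g3 = g1 AND g2 = 0 AND 1 = 0
g5 = NOT g1 = NOT 0 = 1
g7 = Q AND g5 = 1 AND 1 = 1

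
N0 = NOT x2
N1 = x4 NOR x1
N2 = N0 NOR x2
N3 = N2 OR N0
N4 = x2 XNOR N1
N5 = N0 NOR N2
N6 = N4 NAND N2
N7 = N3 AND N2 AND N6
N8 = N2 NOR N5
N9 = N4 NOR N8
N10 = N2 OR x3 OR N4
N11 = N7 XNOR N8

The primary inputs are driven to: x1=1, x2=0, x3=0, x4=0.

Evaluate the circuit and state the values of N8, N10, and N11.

N8 = 1, N10 = 1, N11 = 0

N0 = NOT x2 = NOT 0 = 1
N1 = x4 NOR x1 = 0 NOR 1 = 0
N2 = N0 NOR x2 = 1 NOR 0 = 0
N3 = N2 OR N0 = 0 OR 1 = 1
N4 = x2 XNOR N1 = 0 XNOR 0 = 1
N5 = N0 NOR N2 = 1 NOR 0 = 0
N6 = N4 NAND N2 = 1 NAND 0 = 1
N7 = N3 AND N2 AND N6 = 1 AND 0 AND 1 = 0
N8 = N2 NOR N5 = 0 NOR 0 = 1
N10 = N2 OR x3 OR N4 = 0 OR 0 OR 1 = 1
N11 = N7 XNOR N8 = 0 XNOR 1 = 0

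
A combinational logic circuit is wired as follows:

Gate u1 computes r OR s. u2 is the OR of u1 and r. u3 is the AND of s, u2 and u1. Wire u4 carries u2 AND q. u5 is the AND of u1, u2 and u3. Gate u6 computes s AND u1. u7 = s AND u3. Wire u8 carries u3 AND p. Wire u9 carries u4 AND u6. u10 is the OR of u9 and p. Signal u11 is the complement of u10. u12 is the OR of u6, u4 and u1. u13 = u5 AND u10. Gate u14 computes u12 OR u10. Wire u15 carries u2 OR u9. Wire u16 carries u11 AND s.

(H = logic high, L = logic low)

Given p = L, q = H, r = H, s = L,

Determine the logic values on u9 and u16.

u1 = r OR s = H OR L = H
u2 = u1 OR r = H OR H = H
u4 = u2 AND q = H AND H = H
u6 = s AND u1 = L AND H = L
u9 = u4 AND u6 = H AND L = L
u10 = u9 OR p = L OR L = L
u11 = NOT u10 = NOT L = H
u16 = u11 AND s = H AND L = L

u9 = L; u16 = L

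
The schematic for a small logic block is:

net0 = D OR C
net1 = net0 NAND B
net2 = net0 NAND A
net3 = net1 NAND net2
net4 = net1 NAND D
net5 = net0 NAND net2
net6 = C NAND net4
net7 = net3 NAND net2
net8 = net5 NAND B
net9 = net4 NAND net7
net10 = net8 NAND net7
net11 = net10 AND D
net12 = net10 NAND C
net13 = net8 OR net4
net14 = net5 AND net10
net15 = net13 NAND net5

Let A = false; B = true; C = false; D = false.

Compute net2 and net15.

net0 = D OR C = false OR false = false
net1 = net0 NAND B = false NAND true = true
net2 = net0 NAND A = false NAND false = true
net4 = net1 NAND D = true NAND false = true
net5 = net0 NAND net2 = false NAND true = true
net8 = net5 NAND B = true NAND true = false
net13 = net8 OR net4 = false OR true = true
net15 = net13 NAND net5 = true NAND true = false

net2 = true  net15 = false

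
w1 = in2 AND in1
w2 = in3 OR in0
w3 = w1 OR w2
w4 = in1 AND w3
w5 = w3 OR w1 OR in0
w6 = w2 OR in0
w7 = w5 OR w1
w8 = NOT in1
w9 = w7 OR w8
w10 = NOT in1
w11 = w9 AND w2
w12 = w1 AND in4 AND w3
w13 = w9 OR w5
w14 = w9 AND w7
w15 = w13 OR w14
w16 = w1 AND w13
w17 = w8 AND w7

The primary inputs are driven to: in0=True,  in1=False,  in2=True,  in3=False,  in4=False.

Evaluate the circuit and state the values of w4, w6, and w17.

w1 = in2 AND in1 = True AND False = False
w2 = in3 OR in0 = False OR True = True
w3 = w1 OR w2 = False OR True = True
w4 = in1 AND w3 = False AND True = False
w5 = w3 OR w1 OR in0 = True OR False OR True = True
w6 = w2 OR in0 = True OR True = True
w7 = w5 OR w1 = True OR False = True
w8 = NOT in1 = NOT False = True
w17 = w8 AND w7 = True AND True = True

w4 = False, w6 = True, w17 = True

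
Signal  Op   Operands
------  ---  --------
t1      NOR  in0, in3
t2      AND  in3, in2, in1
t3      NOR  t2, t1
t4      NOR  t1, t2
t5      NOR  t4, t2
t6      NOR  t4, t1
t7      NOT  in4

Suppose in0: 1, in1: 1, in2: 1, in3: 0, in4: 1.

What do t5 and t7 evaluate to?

t5 = 0, t7 = 0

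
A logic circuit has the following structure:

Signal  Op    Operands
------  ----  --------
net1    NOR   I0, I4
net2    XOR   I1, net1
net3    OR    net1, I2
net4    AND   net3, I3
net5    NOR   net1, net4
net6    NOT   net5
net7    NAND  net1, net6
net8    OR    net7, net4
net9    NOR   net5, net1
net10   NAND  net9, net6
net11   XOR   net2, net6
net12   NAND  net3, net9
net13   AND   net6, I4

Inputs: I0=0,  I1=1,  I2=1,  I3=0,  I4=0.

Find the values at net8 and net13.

net8 = 0  net13 = 0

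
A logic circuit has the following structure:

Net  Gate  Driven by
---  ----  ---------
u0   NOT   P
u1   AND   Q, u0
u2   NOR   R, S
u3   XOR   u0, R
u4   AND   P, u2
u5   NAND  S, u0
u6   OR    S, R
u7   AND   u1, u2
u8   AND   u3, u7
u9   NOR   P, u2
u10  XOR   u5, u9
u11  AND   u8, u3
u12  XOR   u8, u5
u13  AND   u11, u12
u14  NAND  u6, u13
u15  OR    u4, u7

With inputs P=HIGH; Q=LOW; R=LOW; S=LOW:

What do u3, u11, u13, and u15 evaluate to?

u0 = NOT P = NOT HIGH = LOW
u1 = Q AND u0 = LOW AND LOW = LOW
u2 = R NOR S = LOW NOR LOW = HIGH
u3 = u0 XOR R = LOW XOR LOW = LOW
u4 = P AND u2 = HIGH AND HIGH = HIGH
u5 = S NAND u0 = LOW NAND LOW = HIGH
u7 = u1 AND u2 = LOW AND HIGH = LOW
u8 = u3 AND u7 = LOW AND LOW = LOW
u11 = u8 AND u3 = LOW AND LOW = LOW
u12 = u8 XOR u5 = LOW XOR HIGH = HIGH
u13 = u11 AND u12 = LOW AND HIGH = LOW
u15 = u4 OR u7 = HIGH OR LOW = HIGH

u3 = LOW, u11 = LOW, u13 = LOW, u15 = HIGH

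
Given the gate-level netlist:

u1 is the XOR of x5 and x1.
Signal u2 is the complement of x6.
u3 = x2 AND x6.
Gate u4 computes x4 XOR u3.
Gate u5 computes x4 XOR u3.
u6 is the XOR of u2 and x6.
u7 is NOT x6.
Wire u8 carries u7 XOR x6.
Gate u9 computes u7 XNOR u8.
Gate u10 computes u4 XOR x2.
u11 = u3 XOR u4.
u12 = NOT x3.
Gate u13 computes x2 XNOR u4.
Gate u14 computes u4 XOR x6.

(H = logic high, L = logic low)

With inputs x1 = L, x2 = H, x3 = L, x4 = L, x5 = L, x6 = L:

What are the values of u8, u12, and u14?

u8 = H  u12 = H  u14 = L

u3 = x2 AND x6 = H AND L = L
u4 = x4 XOR u3 = L XOR L = L
u7 = NOT x6 = NOT L = H
u8 = u7 XOR x6 = H XOR L = H
u12 = NOT x3 = NOT L = H
u14 = u4 XOR x6 = L XOR L = L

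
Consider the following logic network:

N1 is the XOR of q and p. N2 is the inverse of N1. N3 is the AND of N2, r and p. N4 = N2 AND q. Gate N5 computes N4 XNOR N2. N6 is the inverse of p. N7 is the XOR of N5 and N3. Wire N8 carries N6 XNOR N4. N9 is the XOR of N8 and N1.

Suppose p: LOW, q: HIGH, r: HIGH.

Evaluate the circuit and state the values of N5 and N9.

N5 = HIGH  N9 = HIGH

N1 = q XOR p = HIGH XOR LOW = HIGH
N2 = NOT N1 = NOT HIGH = LOW
N4 = N2 AND q = LOW AND HIGH = LOW
N5 = N4 XNOR N2 = LOW XNOR LOW = HIGH
N6 = NOT p = NOT LOW = HIGH
N8 = N6 XNOR N4 = HIGH XNOR LOW = LOW
N9 = N8 XOR N1 = LOW XOR HIGH = HIGH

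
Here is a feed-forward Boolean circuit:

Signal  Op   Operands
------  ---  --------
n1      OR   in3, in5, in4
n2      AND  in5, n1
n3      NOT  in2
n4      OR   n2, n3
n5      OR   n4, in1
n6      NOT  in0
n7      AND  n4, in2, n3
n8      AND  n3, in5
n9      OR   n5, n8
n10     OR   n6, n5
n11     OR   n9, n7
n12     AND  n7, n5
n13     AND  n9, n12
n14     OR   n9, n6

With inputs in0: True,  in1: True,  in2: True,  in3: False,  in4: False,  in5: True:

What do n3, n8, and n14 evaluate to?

n1 = in3 OR in5 OR in4 = False OR True OR False = True
n2 = in5 AND n1 = True AND True = True
n3 = NOT in2 = NOT True = False
n4 = n2 OR n3 = True OR False = True
n5 = n4 OR in1 = True OR True = True
n6 = NOT in0 = NOT True = False
n8 = n3 AND in5 = False AND True = False
n9 = n5 OR n8 = True OR False = True
n14 = n9 OR n6 = True OR False = True

n3 = False  n8 = False  n14 = True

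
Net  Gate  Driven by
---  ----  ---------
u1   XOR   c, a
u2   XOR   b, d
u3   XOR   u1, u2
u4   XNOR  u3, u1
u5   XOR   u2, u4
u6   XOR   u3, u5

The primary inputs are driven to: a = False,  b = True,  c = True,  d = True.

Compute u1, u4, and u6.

u1 = True, u4 = True, u6 = False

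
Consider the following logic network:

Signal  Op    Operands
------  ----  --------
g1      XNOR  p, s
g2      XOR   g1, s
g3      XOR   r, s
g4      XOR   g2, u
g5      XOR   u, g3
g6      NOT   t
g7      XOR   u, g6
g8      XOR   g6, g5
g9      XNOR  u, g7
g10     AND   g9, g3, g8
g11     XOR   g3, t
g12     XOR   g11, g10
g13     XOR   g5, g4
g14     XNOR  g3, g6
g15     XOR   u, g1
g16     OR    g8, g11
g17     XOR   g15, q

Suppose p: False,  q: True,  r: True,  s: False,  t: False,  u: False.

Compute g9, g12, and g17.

g1 = p XNOR s = False XNOR False = True
g3 = r XOR s = True XOR False = True
g5 = u XOR g3 = False XOR True = True
g6 = NOT t = NOT False = True
g7 = u XOR g6 = False XOR True = True
g8 = g6 XOR g5 = True XOR True = False
g9 = u XNOR g7 = False XNOR True = False
g10 = g9 AND g3 AND g8 = False AND True AND False = False
g11 = g3 XOR t = True XOR False = True
g12 = g11 XOR g10 = True XOR False = True
g15 = u XOR g1 = False XOR True = True
g17 = g15 XOR q = True XOR True = False

g9 = False, g12 = True, g17 = False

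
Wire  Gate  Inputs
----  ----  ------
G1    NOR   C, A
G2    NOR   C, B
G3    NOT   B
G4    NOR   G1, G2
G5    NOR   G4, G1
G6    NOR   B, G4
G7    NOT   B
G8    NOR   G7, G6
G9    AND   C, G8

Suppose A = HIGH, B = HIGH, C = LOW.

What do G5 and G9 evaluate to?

G1 = C NOR A = LOW NOR HIGH = LOW
G2 = C NOR B = LOW NOR HIGH = LOW
G4 = G1 NOR G2 = LOW NOR LOW = HIGH
G5 = G4 NOR G1 = HIGH NOR LOW = LOW
G6 = B NOR G4 = HIGH NOR HIGH = LOW
G7 = NOT B = NOT HIGH = LOW
G8 = G7 NOR G6 = LOW NOR LOW = HIGH
G9 = C AND G8 = LOW AND HIGH = LOW

G5 = LOW  G9 = LOW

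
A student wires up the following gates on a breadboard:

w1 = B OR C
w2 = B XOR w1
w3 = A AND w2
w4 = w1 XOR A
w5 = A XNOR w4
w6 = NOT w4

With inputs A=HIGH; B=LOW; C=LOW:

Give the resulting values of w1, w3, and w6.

w1 = LOW; w3 = LOW; w6 = LOW

w1 = B OR C = LOW OR LOW = LOW
w2 = B XOR w1 = LOW XOR LOW = LOW
w3 = A AND w2 = HIGH AND LOW = LOW
w4 = w1 XOR A = LOW XOR HIGH = HIGH
w6 = NOT w4 = NOT HIGH = LOW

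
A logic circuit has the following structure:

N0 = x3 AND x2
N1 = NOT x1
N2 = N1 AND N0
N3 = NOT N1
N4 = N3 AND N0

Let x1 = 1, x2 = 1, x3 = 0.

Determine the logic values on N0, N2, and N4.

N0 = x3 AND x2 = 0 AND 1 = 0
N1 = NOT x1 = NOT 1 = 0
N2 = N1 AND N0 = 0 AND 0 = 0
N3 = NOT N1 = NOT 0 = 1
N4 = N3 AND N0 = 1 AND 0 = 0

N0 = 0, N2 = 0, N4 = 0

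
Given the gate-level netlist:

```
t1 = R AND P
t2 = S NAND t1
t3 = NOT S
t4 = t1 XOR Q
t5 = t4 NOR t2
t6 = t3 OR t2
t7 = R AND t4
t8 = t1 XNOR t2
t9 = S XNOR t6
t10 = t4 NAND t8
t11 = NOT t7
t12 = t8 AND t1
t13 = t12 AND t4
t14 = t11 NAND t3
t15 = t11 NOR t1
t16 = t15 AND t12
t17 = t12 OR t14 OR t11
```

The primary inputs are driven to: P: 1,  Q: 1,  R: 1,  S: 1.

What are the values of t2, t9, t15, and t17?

t2 = 0; t9 = 0; t15 = 0; t17 = 1

t1 = R AND P = 1 AND 1 = 1
t2 = S NAND t1 = 1 NAND 1 = 0
t3 = NOT S = NOT 1 = 0
t4 = t1 XOR Q = 1 XOR 1 = 0
t6 = t3 OR t2 = 0 OR 0 = 0
t7 = R AND t4 = 1 AND 0 = 0
t8 = t1 XNOR t2 = 1 XNOR 0 = 0
t9 = S XNOR t6 = 1 XNOR 0 = 0
t11 = NOT t7 = NOT 0 = 1
t12 = t8 AND t1 = 0 AND 1 = 0
t14 = t11 NAND t3 = 1 NAND 0 = 1
t15 = t11 NOR t1 = 1 NOR 1 = 0
t17 = t12 OR t14 OR t11 = 0 OR 1 OR 1 = 1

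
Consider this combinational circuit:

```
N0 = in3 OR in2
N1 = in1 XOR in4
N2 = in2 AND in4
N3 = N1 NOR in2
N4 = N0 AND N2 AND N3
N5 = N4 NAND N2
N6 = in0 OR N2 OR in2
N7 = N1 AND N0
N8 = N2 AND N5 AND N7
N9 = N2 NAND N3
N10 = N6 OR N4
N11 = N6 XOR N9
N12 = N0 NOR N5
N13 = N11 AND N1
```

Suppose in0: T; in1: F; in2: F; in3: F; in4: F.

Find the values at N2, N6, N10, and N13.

N0 = in3 OR in2 = F OR F = F
N1 = in1 XOR in4 = F XOR F = F
N2 = in2 AND in4 = F AND F = F
N3 = N1 NOR in2 = F NOR F = T
N4 = N0 AND N2 AND N3 = F AND F AND T = F
N6 = in0 OR N2 OR in2 = T OR F OR F = T
N9 = N2 NAND N3 = F NAND T = T
N10 = N6 OR N4 = T OR F = T
N11 = N6 XOR N9 = T XOR T = F
N13 = N11 AND N1 = F AND F = F

N2 = F, N6 = T, N10 = T, N13 = F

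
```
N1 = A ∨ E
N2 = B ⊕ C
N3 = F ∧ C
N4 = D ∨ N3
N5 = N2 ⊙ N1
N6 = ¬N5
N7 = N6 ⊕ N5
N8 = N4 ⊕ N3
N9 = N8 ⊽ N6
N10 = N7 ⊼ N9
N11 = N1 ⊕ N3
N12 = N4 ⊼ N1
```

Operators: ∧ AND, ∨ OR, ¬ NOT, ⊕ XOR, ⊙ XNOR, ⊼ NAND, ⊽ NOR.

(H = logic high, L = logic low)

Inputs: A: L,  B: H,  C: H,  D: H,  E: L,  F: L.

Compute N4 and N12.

N4 = H, N12 = H

N1 = A OR E = L OR L = L
N3 = F AND C = L AND H = L
N4 = D OR N3 = H OR L = H
N12 = N4 NAND N1 = H NAND L = H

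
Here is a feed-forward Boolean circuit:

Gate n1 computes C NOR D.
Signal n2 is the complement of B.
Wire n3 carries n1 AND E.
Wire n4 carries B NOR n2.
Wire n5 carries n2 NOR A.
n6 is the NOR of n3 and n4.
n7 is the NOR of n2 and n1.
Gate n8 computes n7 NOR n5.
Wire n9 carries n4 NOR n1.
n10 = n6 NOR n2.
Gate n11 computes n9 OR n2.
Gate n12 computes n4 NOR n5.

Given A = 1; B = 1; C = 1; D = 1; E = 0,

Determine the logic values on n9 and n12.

n1 = C NOR D = 1 NOR 1 = 0
n2 = NOT B = NOT 1 = 0
n4 = B NOR n2 = 1 NOR 0 = 0
n5 = n2 NOR A = 0 NOR 1 = 0
n9 = n4 NOR n1 = 0 NOR 0 = 1
n12 = n4 NOR n5 = 0 NOR 0 = 1

n9 = 1, n12 = 1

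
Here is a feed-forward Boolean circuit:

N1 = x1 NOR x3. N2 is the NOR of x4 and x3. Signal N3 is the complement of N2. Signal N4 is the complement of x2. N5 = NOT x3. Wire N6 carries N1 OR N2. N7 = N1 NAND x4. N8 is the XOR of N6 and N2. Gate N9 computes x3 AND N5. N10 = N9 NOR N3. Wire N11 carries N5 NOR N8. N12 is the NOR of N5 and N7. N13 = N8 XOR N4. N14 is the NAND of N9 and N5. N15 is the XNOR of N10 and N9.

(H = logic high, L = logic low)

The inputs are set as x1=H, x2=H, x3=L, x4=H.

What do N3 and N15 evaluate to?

N3 = H  N15 = H

N2 = x4 NOR x3 = H NOR L = L
N3 = NOT N2 = NOT L = H
N5 = NOT x3 = NOT L = H
N9 = x3 AND N5 = L AND H = L
N10 = N9 NOR N3 = L NOR H = L
N15 = N10 XNOR N9 = L XNOR L = H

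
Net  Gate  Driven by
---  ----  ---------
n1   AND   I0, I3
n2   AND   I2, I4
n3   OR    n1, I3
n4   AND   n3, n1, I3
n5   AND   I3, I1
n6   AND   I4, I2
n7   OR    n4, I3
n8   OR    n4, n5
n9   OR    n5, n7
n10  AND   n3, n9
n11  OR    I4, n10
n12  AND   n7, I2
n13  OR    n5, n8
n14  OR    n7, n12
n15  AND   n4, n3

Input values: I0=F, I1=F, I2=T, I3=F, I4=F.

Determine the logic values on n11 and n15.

n1 = I0 AND I3 = F AND F = F
n3 = n1 OR I3 = F OR F = F
n4 = n3 AND n1 AND I3 = F AND F AND F = F
n5 = I3 AND I1 = F AND F = F
n7 = n4 OR I3 = F OR F = F
n9 = n5 OR n7 = F OR F = F
n10 = n3 AND n9 = F AND F = F
n11 = I4 OR n10 = F OR F = F
n15 = n4 AND n3 = F AND F = F

n11 = F  n15 = F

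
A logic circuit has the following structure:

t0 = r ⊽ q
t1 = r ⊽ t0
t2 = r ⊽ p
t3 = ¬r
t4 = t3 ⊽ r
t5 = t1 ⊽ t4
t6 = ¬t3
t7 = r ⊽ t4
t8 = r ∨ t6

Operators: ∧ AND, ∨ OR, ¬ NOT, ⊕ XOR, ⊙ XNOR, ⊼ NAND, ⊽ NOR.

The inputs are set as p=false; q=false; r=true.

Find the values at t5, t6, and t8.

t5 = true  t6 = true  t8 = true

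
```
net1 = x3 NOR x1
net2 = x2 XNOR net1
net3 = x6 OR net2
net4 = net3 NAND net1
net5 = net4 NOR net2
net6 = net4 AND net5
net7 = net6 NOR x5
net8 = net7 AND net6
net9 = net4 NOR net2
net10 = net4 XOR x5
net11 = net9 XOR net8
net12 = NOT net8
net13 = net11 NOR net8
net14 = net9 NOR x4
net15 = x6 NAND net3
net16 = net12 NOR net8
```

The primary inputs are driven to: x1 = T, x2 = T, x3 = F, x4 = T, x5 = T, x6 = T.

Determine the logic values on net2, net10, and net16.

net2 = F, net10 = F, net16 = F

net1 = x3 NOR x1 = F NOR T = F
net2 = x2 XNOR net1 = T XNOR F = F
net3 = x6 OR net2 = T OR F = T
net4 = net3 NAND net1 = T NAND F = T
net5 = net4 NOR net2 = T NOR F = F
net6 = net4 AND net5 = T AND F = F
net7 = net6 NOR x5 = F NOR T = F
net8 = net7 AND net6 = F AND F = F
net10 = net4 XOR x5 = T XOR T = F
net12 = NOT net8 = NOT F = T
net16 = net12 NOR net8 = T NOR F = F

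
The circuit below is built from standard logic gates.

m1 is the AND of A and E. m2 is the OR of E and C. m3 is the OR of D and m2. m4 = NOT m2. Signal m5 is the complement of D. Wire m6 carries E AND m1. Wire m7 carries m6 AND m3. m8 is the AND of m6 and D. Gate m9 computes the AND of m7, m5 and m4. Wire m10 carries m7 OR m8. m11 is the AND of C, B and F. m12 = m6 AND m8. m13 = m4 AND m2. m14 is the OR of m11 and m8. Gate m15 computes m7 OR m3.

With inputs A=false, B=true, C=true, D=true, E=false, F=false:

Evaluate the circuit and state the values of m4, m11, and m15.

m4 = false; m11 = false; m15 = true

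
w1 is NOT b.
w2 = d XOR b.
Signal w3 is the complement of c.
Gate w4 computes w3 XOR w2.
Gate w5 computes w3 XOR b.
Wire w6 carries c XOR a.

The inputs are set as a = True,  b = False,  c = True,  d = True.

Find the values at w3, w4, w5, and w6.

w2 = d XOR b = True XOR False = True
w3 = NOT c = NOT True = False
w4 = w3 XOR w2 = False XOR True = True
w5 = w3 XOR b = False XOR False = False
w6 = c XOR a = True XOR True = False

w3 = False  w4 = True  w5 = False  w6 = False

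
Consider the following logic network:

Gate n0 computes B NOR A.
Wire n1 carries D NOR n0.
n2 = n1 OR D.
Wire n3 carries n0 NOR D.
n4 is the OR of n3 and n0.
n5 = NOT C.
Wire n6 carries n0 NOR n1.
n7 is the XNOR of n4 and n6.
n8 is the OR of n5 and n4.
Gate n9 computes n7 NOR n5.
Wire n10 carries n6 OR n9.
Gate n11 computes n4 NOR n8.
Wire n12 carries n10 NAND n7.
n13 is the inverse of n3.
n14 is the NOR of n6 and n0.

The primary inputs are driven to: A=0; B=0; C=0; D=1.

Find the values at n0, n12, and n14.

n0 = 1; n12 = 1; n14 = 0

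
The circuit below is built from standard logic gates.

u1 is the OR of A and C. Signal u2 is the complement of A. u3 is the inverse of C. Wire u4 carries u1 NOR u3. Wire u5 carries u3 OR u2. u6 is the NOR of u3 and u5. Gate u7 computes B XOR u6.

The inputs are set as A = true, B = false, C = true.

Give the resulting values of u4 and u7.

u4 = false, u7 = true

u1 = A OR C = true OR true = true
u2 = NOT A = NOT true = false
u3 = NOT C = NOT true = false
u4 = u1 NOR u3 = true NOR false = false
u5 = u3 OR u2 = false OR false = false
u6 = u3 NOR u5 = false NOR false = true
u7 = B XOR u6 = false XOR true = true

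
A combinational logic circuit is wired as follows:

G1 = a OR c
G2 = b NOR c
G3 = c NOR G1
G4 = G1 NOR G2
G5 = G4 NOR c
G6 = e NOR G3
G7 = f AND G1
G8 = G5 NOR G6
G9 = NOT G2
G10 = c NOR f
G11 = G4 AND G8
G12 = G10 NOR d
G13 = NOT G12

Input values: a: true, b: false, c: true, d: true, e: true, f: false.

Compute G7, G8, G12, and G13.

G1 = a OR c = true OR true = true
G2 = b NOR c = false NOR true = false
G3 = c NOR G1 = true NOR true = false
G4 = G1 NOR G2 = true NOR false = false
G5 = G4 NOR c = false NOR true = false
G6 = e NOR G3 = true NOR false = false
G7 = f AND G1 = false AND true = false
G8 = G5 NOR G6 = false NOR false = true
G10 = c NOR f = true NOR false = false
G12 = G10 NOR d = false NOR true = false
G13 = NOT G12 = NOT false = true

G7 = false  G8 = true  G12 = false  G13 = true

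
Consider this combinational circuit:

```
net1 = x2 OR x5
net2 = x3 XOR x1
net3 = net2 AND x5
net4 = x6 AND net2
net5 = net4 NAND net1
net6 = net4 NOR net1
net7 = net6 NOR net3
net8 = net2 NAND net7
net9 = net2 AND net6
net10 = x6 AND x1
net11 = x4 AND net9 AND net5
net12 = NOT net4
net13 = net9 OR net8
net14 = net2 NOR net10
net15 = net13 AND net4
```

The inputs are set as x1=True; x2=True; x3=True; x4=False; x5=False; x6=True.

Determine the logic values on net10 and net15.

net10 = True, net15 = False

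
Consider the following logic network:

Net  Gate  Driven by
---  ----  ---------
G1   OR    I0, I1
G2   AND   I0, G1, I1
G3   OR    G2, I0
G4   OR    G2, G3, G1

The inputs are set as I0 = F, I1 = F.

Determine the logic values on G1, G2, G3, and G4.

G1 = I0 OR I1 = F OR F = F
G2 = I0 AND G1 AND I1 = F AND F AND F = F
G3 = G2 OR I0 = F OR F = F
G4 = G2 OR G3 OR G1 = F OR F OR F = F

G1 = F, G2 = F, G3 = F, G4 = F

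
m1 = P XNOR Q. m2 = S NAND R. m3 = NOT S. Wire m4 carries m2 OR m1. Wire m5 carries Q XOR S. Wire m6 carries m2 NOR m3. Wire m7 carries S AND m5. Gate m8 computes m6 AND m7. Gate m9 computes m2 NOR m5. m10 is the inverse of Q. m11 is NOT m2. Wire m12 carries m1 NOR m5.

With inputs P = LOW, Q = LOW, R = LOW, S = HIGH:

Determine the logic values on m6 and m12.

m6 = LOW; m12 = LOW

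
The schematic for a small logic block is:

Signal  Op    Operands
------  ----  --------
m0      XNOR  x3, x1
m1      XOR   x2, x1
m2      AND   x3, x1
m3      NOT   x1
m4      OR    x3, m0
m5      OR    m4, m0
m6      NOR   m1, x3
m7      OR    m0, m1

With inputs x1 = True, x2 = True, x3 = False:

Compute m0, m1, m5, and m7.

m0 = False; m1 = False; m5 = False; m7 = False

m0 = x3 XNOR x1 = False XNOR True = False
m1 = x2 XOR x1 = True XOR True = False
m4 = x3 OR m0 = False OR False = False
m5 = m4 OR m0 = False OR False = False
m7 = m0 OR m1 = False OR False = False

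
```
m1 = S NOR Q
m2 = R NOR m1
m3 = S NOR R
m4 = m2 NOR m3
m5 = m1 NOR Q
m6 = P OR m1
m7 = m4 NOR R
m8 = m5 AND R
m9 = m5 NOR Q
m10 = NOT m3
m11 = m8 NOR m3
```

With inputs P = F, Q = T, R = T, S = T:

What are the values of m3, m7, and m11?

m3 = F; m7 = F; m11 = T

m1 = S NOR Q = T NOR T = F
m2 = R NOR m1 = T NOR F = F
m3 = S NOR R = T NOR T = F
m4 = m2 NOR m3 = F NOR F = T
m5 = m1 NOR Q = F NOR T = F
m7 = m4 NOR R = T NOR T = F
m8 = m5 AND R = F AND T = F
m11 = m8 NOR m3 = F NOR F = T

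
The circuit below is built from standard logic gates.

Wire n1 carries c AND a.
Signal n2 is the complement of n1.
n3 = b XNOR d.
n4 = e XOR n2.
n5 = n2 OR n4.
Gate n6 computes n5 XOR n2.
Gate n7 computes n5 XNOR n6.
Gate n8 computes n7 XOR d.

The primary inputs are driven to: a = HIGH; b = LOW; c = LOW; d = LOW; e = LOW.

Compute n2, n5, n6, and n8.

n2 = HIGH  n5 = HIGH  n6 = LOW  n8 = LOW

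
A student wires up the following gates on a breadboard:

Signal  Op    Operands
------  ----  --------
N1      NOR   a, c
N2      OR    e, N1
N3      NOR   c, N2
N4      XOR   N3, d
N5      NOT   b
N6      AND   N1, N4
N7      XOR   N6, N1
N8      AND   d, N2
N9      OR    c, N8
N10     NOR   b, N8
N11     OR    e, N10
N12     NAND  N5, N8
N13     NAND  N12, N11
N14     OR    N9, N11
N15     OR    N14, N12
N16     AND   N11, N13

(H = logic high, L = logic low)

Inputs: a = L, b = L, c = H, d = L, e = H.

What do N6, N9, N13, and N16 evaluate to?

N6 = L  N9 = H  N13 = L  N16 = L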